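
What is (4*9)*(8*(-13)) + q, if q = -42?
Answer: -3786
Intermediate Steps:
(4*9)*(8*(-13)) + q = (4*9)*(8*(-13)) - 42 = 36*(-104) - 42 = -3744 - 42 = -3786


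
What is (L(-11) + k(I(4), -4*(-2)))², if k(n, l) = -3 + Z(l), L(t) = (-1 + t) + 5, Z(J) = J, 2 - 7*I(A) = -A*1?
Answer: 4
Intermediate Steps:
I(A) = 2/7 + A/7 (I(A) = 2/7 - (-A)/7 = 2/7 - (-1)*A/7 = 2/7 + A/7)
L(t) = 4 + t
k(n, l) = -3 + l
(L(-11) + k(I(4), -4*(-2)))² = ((4 - 11) + (-3 - 4*(-2)))² = (-7 + (-3 + 8))² = (-7 + 5)² = (-2)² = 4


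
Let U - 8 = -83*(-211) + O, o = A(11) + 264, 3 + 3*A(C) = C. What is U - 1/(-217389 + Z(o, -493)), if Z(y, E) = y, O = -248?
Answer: 11251062194/651367 ≈ 17273.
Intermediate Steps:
A(C) = -1 + C/3
o = 800/3 (o = (-1 + (⅓)*11) + 264 = (-1 + 11/3) + 264 = 8/3 + 264 = 800/3 ≈ 266.67)
U = 17273 (U = 8 + (-83*(-211) - 248) = 8 + (17513 - 248) = 8 + 17265 = 17273)
U - 1/(-217389 + Z(o, -493)) = 17273 - 1/(-217389 + 800/3) = 17273 - 1/(-651367/3) = 17273 - 1*(-3/651367) = 17273 + 3/651367 = 11251062194/651367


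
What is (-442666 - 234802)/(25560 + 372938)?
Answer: -338734/199249 ≈ -1.7001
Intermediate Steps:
(-442666 - 234802)/(25560 + 372938) = -677468/398498 = -677468*1/398498 = -338734/199249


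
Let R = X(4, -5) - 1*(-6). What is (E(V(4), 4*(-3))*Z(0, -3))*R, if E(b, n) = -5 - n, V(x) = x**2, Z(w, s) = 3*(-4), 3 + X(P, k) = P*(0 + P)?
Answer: -1596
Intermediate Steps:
X(P, k) = -3 + P**2 (X(P, k) = -3 + P*(0 + P) = -3 + P*P = -3 + P**2)
Z(w, s) = -12
R = 19 (R = (-3 + 4**2) - 1*(-6) = (-3 + 16) + 6 = 13 + 6 = 19)
(E(V(4), 4*(-3))*Z(0, -3))*R = ((-5 - 4*(-3))*(-12))*19 = ((-5 - 1*(-12))*(-12))*19 = ((-5 + 12)*(-12))*19 = (7*(-12))*19 = -84*19 = -1596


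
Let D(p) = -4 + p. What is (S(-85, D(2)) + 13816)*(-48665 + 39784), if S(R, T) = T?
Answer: -122682134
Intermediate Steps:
(S(-85, D(2)) + 13816)*(-48665 + 39784) = ((-4 + 2) + 13816)*(-48665 + 39784) = (-2 + 13816)*(-8881) = 13814*(-8881) = -122682134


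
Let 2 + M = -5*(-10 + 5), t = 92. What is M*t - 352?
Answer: 1764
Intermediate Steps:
M = 23 (M = -2 - 5*(-10 + 5) = -2 - 5*(-5) = -2 + 25 = 23)
M*t - 352 = 23*92 - 352 = 2116 - 352 = 1764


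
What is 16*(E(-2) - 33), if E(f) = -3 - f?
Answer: -544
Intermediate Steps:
16*(E(-2) - 33) = 16*((-3 - 1*(-2)) - 33) = 16*((-3 + 2) - 33) = 16*(-1 - 33) = 16*(-34) = -544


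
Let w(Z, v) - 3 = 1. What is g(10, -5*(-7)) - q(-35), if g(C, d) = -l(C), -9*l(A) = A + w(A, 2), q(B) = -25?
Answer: 239/9 ≈ 26.556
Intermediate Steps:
w(Z, v) = 4 (w(Z, v) = 3 + 1 = 4)
l(A) = -4/9 - A/9 (l(A) = -(A + 4)/9 = -(4 + A)/9 = -4/9 - A/9)
g(C, d) = 4/9 + C/9 (g(C, d) = -(-4/9 - C/9) = 4/9 + C/9)
g(10, -5*(-7)) - q(-35) = (4/9 + (⅑)*10) - 1*(-25) = (4/9 + 10/9) + 25 = 14/9 + 25 = 239/9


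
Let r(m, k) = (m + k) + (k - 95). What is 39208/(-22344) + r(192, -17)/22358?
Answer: -15628657/8920842 ≈ -1.7519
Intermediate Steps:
r(m, k) = -95 + m + 2*k (r(m, k) = (k + m) + (-95 + k) = -95 + m + 2*k)
39208/(-22344) + r(192, -17)/22358 = 39208/(-22344) + (-95 + 192 + 2*(-17))/22358 = 39208*(-1/22344) + (-95 + 192 - 34)*(1/22358) = -4901/2793 + 63*(1/22358) = -4901/2793 + 9/3194 = -15628657/8920842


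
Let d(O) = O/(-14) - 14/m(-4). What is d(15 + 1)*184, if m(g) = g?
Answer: 3036/7 ≈ 433.71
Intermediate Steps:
d(O) = 7/2 - O/14 (d(O) = O/(-14) - 14/(-4) = O*(-1/14) - 14*(-1/4) = -O/14 + 7/2 = 7/2 - O/14)
d(15 + 1)*184 = (7/2 - (15 + 1)/14)*184 = (7/2 - 1/14*16)*184 = (7/2 - 8/7)*184 = (33/14)*184 = 3036/7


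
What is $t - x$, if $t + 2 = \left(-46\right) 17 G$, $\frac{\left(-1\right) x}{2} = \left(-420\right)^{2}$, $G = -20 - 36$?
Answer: $396590$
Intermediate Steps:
$G = -56$ ($G = -20 - 36 = -56$)
$x = -352800$ ($x = - 2 \left(-420\right)^{2} = \left(-2\right) 176400 = -352800$)
$t = 43790$ ($t = -2 + \left(-46\right) 17 \left(-56\right) = -2 - -43792 = -2 + 43792 = 43790$)
$t - x = 43790 - -352800 = 43790 + 352800 = 396590$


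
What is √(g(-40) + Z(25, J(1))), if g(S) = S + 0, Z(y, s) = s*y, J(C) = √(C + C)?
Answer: √(-40 + 25*√2) ≈ 2.1551*I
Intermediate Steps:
J(C) = √2*√C (J(C) = √(2*C) = √2*√C)
g(S) = S
√(g(-40) + Z(25, J(1))) = √(-40 + (√2*√1)*25) = √(-40 + (√2*1)*25) = √(-40 + √2*25) = √(-40 + 25*√2)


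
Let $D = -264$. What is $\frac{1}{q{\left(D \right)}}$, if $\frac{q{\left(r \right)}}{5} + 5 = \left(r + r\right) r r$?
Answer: $- \frac{1}{183997465} \approx -5.4349 \cdot 10^{-9}$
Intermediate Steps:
$q{\left(r \right)} = -25 + 10 r^{3}$ ($q{\left(r \right)} = -25 + 5 \left(r + r\right) r r = -25 + 5 \cdot 2 r r r = -25 + 5 \cdot 2 r^{2} r = -25 + 5 \cdot 2 r^{3} = -25 + 10 r^{3}$)
$\frac{1}{q{\left(D \right)}} = \frac{1}{-25 + 10 \left(-264\right)^{3}} = \frac{1}{-25 + 10 \left(-18399744\right)} = \frac{1}{-25 - 183997440} = \frac{1}{-183997465} = - \frac{1}{183997465}$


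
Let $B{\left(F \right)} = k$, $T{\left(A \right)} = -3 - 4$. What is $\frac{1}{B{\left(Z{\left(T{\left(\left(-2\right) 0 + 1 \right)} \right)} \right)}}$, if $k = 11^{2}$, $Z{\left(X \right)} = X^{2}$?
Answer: $\frac{1}{121} \approx 0.0082645$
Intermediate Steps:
$T{\left(A \right)} = -7$
$k = 121$
$B{\left(F \right)} = 121$
$\frac{1}{B{\left(Z{\left(T{\left(\left(-2\right) 0 + 1 \right)} \right)} \right)}} = \frac{1}{121}$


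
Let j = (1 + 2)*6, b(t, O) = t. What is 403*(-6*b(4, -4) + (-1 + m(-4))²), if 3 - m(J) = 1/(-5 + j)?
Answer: -106361/13 ≈ -8181.6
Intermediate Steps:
j = 18 (j = 3*6 = 18)
m(J) = 38/13 (m(J) = 3 - 1/(-5 + 18) = 3 - 1/13 = 38/13)
403*(-6*b(4, -4) + (-1 + m(-4))²) = 403*(-6*4 + (-1 + 38/13)²) = 403*(-24 + (25/13)²) = 403*(-24 + 625/169) = 403*(-3431/169) = -106361/13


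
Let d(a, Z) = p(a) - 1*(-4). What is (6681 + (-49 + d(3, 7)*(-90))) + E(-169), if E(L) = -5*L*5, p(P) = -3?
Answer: 10767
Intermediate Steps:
d(a, Z) = 1 (d(a, Z) = -3 - 1*(-4) = -3 + 4 = 1)
E(L) = -25*L
(6681 + (-49 + d(3, 7)*(-90))) + E(-169) = (6681 + (-49 + 1*(-90))) - 25*(-169) = (6681 + (-49 - 90)) + 4225 = (6681 - 139) + 4225 = 6542 + 4225 = 10767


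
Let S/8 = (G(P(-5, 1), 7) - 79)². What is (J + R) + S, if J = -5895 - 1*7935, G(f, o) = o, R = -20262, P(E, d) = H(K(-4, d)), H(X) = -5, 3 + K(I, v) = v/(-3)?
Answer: 7380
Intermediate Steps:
K(I, v) = -3 - v/3 (K(I, v) = -3 + v/(-3) = -3 + v*(-⅓) = -3 - v/3)
P(E, d) = -5
J = -13830 (J = -5895 - 7935 = -13830)
S = 41472 (S = 8*(7 - 79)² = 8*(-72)² = 8*5184 = 41472)
(J + R) + S = (-13830 - 20262) + 41472 = -34092 + 41472 = 7380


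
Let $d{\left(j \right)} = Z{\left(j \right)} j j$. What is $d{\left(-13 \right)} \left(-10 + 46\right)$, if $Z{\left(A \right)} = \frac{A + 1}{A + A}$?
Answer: $2808$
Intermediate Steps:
$Z{\left(A \right)} = \frac{1 + A}{2 A}$
$d{\left(j \right)} = j \left(\frac{1}{2} + \frac{j}{2}\right)$ ($d{\left(j \right)} = \frac{1 + j}{2 j} j j = \left(\frac{1}{2} + \frac{j}{2}\right) j = j \left(\frac{1}{2} + \frac{j}{2}\right)$)
$d{\left(-13 \right)} \left(-10 + 46\right) = \frac{1}{2} \left(-13\right) \left(1 - 13\right) \left(-10 + 46\right) = \frac{1}{2} \left(-13\right) \left(-12\right) 36 = 78 \cdot 36 = 2808$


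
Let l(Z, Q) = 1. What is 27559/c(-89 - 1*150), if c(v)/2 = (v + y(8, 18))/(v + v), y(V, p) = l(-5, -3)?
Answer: 940943/34 ≈ 27675.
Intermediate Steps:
y(V, p) = 1
c(v) = (1 + v)/v (c(v) = 2*((v + 1)/(v + v)) = 2*((1 + v)/((2*v))) = 2*((1 + v)*(1/(2*v))) = 2*((1 + v)/(2*v)) = (1 + v)/v)
27559/c(-89 - 1*150) = 27559/(((1 + (-89 - 1*150))/(-89 - 1*150))) = 27559/(((1 + (-89 - 150))/(-89 - 150))) = 27559/(((1 - 239)/(-239))) = 27559/((-1/239*(-238))) = 27559/(238/239) = 27559*(239/238) = 940943/34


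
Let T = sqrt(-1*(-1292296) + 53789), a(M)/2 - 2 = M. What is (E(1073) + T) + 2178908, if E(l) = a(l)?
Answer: 2181058 + 39*sqrt(885) ≈ 2.1822e+6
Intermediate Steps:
a(M) = 4 + 2*M
E(l) = 4 + 2*l
T = 39*sqrt(885) (T = sqrt(1292296 + 53789) = sqrt(1346085) = 39*sqrt(885) ≈ 1160.2)
(E(1073) + T) + 2178908 = ((4 + 2*1073) + 39*sqrt(885)) + 2178908 = ((4 + 2146) + 39*sqrt(885)) + 2178908 = (2150 + 39*sqrt(885)) + 2178908 = 2181058 + 39*sqrt(885)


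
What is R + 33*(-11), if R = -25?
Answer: -388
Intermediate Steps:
R + 33*(-11) = -25 + 33*(-11) = -25 - 363 = -388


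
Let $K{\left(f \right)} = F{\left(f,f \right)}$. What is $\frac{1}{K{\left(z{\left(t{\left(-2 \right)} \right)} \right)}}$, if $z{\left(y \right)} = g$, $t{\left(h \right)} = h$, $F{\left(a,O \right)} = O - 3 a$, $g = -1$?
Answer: $\frac{1}{2} \approx 0.5$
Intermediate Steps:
$z{\left(y \right)} = -1$
$K{\left(f \right)} = - 2 f$ ($K{\left(f \right)} = f - 3 f = - 2 f$)
$\frac{1}{K{\left(z{\left(t{\left(-2 \right)} \right)} \right)}} = \frac{1}{\left(-2\right) \left(-1\right)} = \frac{1}{2}$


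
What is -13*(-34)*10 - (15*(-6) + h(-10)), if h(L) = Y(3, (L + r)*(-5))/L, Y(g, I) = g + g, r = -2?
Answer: 22553/5 ≈ 4510.6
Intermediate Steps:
Y(g, I) = 2*g
h(L) = 6/L (h(L) = (2*3)/L = 6/L)
-13*(-34)*10 - (15*(-6) + h(-10)) = -13*(-34)*10 - (15*(-6) + 6/(-10)) = 442*10 - (-90 + 6*(-1/10)) = 4420 - (-90 - 3/5) = 4420 - 1*(-453/5) = 4420 + 453/5 = 22553/5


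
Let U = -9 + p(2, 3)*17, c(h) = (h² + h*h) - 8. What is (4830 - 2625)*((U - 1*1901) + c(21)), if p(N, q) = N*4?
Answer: -1984500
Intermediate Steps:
c(h) = -8 + 2*h² (c(h) = (h² + h²) - 8 = 2*h² - 8 = -8 + 2*h²)
p(N, q) = 4*N
U = 127 (U = -9 + (4*2)*17 = -9 + 8*17 = -9 + 136 = 127)
(4830 - 2625)*((U - 1*1901) + c(21)) = (4830 - 2625)*((127 - 1*1901) + (-8 + 2*21²)) = 2205*((127 - 1901) + (-8 + 2*441)) = 2205*(-1774 + (-8 + 882)) = 2205*(-1774 + 874) = 2205*(-900) = -1984500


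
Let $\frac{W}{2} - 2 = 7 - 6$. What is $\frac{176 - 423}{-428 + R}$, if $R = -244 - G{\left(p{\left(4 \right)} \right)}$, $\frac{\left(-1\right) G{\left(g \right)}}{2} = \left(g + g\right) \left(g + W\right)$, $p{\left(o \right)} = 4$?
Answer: $\frac{247}{512} \approx 0.48242$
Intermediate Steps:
$W = 6$ ($W = 4 + 2 \left(7 - 6\right) = 4 + 2 \cdot 1 = 4 + 2 = 6$)
$G{\left(g \right)} = - 4 g \left(6 + g\right)$ ($G{\left(g \right)} = - 2 \left(g + g\right) \left(g + 6\right) = - 2 \cdot 2 g \left(6 + g\right) = - 4 g \left(6 + g\right)$)
$R = -84$ ($R = -244 - \left(-4\right) 4 \left(6 + 4\right) = -244 - \left(-4\right) 4 \cdot 10 = -244 - -160 = -244 + 160 = -84$)
$\frac{176 - 423}{-428 + R} = \frac{176 - 423}{-428 - 84} = - \frac{247}{-512} = \left(-247\right) \left(- \frac{1}{512}\right) = \frac{247}{512}$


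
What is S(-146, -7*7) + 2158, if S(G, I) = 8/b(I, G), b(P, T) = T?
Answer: 157530/73 ≈ 2157.9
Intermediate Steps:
S(G, I) = 8/G
S(-146, -7*7) + 2158 = 8/(-146) + 2158 = 8*(-1/146) + 2158 = -4/73 + 2158 = 157530/73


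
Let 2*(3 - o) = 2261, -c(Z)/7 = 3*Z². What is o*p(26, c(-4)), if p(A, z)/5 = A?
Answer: -146575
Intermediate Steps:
c(Z) = -21*Z²
p(A, z) = 5*A
o = -2255/2 (o = 3 - ½*2261 = 3 - 2261/2 = -2255/2 ≈ -1127.5)
o*p(26, c(-4)) = -11275*26/2 = -2255/2*130 = -146575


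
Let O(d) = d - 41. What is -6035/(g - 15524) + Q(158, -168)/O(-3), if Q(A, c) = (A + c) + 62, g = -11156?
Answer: -56091/58696 ≈ -0.95562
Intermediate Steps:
O(d) = -41 + d
Q(A, c) = 62 + A + c
-6035/(g - 15524) + Q(158, -168)/O(-3) = -6035/(-11156 - 15524) + (62 + 158 - 168)/(-41 - 3) = -6035/(-26680) + 52/(-44) = -6035*(-1/26680) + 52*(-1/44) = 1207/5336 - 13/11 = -56091/58696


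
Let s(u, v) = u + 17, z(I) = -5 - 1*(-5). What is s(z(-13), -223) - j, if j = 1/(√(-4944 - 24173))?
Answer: 17 + I*√29117/29117 ≈ 17.0 + 0.0058604*I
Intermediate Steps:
z(I) = 0 (z(I) = -5 + 5 = 0)
s(u, v) = 17 + u
j = -I*√29117/29117 (j = 1/(√(-29117)) = 1/(I*√29117) = -I*√29117/29117 ≈ -0.0058604*I)
s(z(-13), -223) - j = (17 + 0) - (-1)*I*√29117/29117 = 17 + I*√29117/29117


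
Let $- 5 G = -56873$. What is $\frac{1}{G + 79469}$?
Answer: $\frac{5}{454218} \approx 1.1008 \cdot 10^{-5}$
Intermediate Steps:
$G = \frac{56873}{5}$ ($G = \left(- \frac{1}{5}\right) \left(-56873\right) = \frac{56873}{5} \approx 11375.0$)
$\frac{1}{G + 79469} = \frac{1}{\frac{56873}{5} + 79469} = \frac{1}{\frac{454218}{5}} = \frac{5}{454218}$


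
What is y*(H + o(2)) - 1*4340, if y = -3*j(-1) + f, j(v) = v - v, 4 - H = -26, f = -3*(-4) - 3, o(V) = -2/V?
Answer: -4079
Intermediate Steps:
f = 9 (f = 12 - 3 = 9)
H = 30 (H = 4 - 1*(-26) = 4 + 26 = 30)
j(v) = 0
y = 9 (y = -3*0 + 9 = 0 + 9 = 9)
y*(H + o(2)) - 1*4340 = 9*(30 - 2/2) - 1*4340 = 9*(30 - 2*1/2) - 4340 = 9*(30 - 1) - 4340 = 9*29 - 4340 = 261 - 4340 = -4079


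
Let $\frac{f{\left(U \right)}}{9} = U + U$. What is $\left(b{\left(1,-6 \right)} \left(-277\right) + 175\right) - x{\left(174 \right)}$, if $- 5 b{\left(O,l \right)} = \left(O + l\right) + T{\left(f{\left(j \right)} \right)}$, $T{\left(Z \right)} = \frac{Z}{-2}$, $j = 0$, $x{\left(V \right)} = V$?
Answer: $-276$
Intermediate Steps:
$f{\left(U \right)} = 18 U$ ($f{\left(U \right)} = 9 \left(U + U\right) = 9 \cdot 2 U = 18 U$)
$T{\left(Z \right)} = - \frac{Z}{2}$ ($T{\left(Z \right)} = Z \left(- \frac{1}{2}\right) = - \frac{Z}{2}$)
$b{\left(O,l \right)} = - \frac{O}{5} - \frac{l}{5}$ ($b{\left(O,l \right)} = - \frac{\left(O + l\right) - \frac{18 \cdot 0}{2}}{5} = - \frac{\left(O + l\right) - 0}{5} = - \frac{\left(O + l\right) + 0}{5} = - \frac{O + l}{5} = - \frac{O}{5} - \frac{l}{5}$)
$\left(b{\left(1,-6 \right)} \left(-277\right) + 175\right) - x{\left(174 \right)} = \left(\left(\left(- \frac{1}{5}\right) 1 - - \frac{6}{5}\right) \left(-277\right) + 175\right) - 174 = \left(\left(- \frac{1}{5} + \frac{6}{5}\right) \left(-277\right) + 175\right) - 174 = \left(1 \left(-277\right) + 175\right) - 174 = \left(-277 + 175\right) - 174 = -102 - 174 = -276$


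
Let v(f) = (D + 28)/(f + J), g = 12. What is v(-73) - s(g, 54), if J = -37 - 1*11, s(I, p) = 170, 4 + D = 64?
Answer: -1878/11 ≈ -170.73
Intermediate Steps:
D = 60 (D = -4 + 64 = 60)
J = -48 (J = -37 - 11 = -48)
v(f) = 88/(-48 + f) (v(f) = (60 + 28)/(f - 48) = 88/(-48 + f))
v(-73) - s(g, 54) = 88/(-48 - 73) - 1*170 = 88/(-121) - 170 = 88*(-1/121) - 170 = -8/11 - 170 = -1878/11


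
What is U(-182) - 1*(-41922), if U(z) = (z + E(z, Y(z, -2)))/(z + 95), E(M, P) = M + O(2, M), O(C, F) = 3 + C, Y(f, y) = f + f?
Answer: 3647573/87 ≈ 41926.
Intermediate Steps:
Y(f, y) = 2*f
E(M, P) = 5 + M (E(M, P) = M + (3 + 2) = M + 5 = 5 + M)
U(z) = (5 + 2*z)/(95 + z) (U(z) = (z + (5 + z))/(z + 95) = (5 + 2*z)/(95 + z))
U(-182) - 1*(-41922) = (5 + 2*(-182))/(95 - 182) - 1*(-41922) = (5 - 364)/(-87) + 41922 = -1/87*(-359) + 41922 = 359/87 + 41922 = 3647573/87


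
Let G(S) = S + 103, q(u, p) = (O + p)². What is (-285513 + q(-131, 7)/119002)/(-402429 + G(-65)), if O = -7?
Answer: 285513/402391 ≈ 0.70954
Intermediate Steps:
q(u, p) = (-7 + p)²
G(S) = 103 + S
(-285513 + q(-131, 7)/119002)/(-402429 + G(-65)) = (-285513 + (-7 + 7)²/119002)/(-402429 + (103 - 65)) = (-285513 + 0²*(1/119002))/(-402429 + 38) = (-285513 + 0*(1/119002))/(-402391) = (-285513 + 0)*(-1/402391) = -285513*(-1/402391) = 285513/402391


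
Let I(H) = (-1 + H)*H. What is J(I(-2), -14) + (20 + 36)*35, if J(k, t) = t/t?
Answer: 1961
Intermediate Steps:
I(H) = H*(-1 + H)
J(k, t) = 1
J(I(-2), -14) + (20 + 36)*35 = 1 + (20 + 36)*35 = 1 + 56*35 = 1 + 1960 = 1961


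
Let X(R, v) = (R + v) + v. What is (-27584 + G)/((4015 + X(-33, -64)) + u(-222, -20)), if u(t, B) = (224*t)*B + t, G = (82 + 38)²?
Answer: -824/62387 ≈ -0.013208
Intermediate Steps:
G = 14400 (G = 120² = 14400)
X(R, v) = R + 2*v
u(t, B) = t + 224*B*t (u(t, B) = 224*B*t + t = t + 224*B*t)
(-27584 + G)/((4015 + X(-33, -64)) + u(-222, -20)) = (-27584 + 14400)/((4015 + (-33 + 2*(-64))) - 222*(1 + 224*(-20))) = -13184/((4015 + (-33 - 128)) - 222*(1 - 4480)) = -13184/((4015 - 161) - 222*(-4479)) = -13184/(3854 + 994338) = -13184/998192 = -13184*1/998192 = -824/62387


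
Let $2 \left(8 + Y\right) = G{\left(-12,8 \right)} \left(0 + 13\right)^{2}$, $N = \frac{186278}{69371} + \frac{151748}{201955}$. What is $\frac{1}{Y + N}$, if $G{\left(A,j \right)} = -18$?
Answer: $- \frac{14009820305}{21372868562347} \approx -0.0006555$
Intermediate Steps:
$N = \frac{48146683998}{14009820305}$ ($N = 186278 \cdot \frac{1}{69371} + 151748 \cdot \frac{1}{201955} = \frac{186278}{69371} + \frac{151748}{201955} = \frac{48146683998}{14009820305} \approx 3.4366$)
$Y = -1529$ ($Y = -8 + \frac{\left(-18\right) \left(0 + 13\right)^{2}}{2} = -8 + \frac{\left(-18\right) 13^{2}}{2} = -8 + \frac{\left(-18\right) 169}{2} = -8 + \frac{1}{2} \left(-3042\right) = -8 - 1521 = -1529$)
$\frac{1}{Y + N} = \frac{1}{-1529 + \frac{48146683998}{14009820305}} = \frac{1}{- \frac{21372868562347}{14009820305}} = - \frac{14009820305}{21372868562347}$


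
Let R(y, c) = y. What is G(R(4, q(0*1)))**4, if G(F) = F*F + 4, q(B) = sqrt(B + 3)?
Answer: 160000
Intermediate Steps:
q(B) = sqrt(3 + B)
G(F) = 4 + F**2 (G(F) = F**2 + 4 = 4 + F**2)
G(R(4, q(0*1)))**4 = (4 + 4**2)**4 = (4 + 16)**4 = 20**4 = 160000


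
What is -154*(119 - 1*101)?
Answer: -2772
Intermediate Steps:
-154*(119 - 1*101) = -154*(119 - 101) = -154*18 = -2772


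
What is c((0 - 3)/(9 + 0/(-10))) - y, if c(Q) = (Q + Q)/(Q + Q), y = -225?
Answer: 226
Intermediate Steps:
c(Q) = 1 (c(Q) = (2*Q)/((2*Q)) = (2*Q)*(1/(2*Q)) = 1)
c((0 - 3)/(9 + 0/(-10))) - y = 1 - 1*(-225) = 1 + 225 = 226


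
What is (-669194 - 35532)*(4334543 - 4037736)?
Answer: -209167609882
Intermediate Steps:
(-669194 - 35532)*(4334543 - 4037736) = -704726*296807 = -209167609882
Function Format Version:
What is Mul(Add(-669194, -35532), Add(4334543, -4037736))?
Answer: -209167609882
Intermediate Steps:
Mul(Add(-669194, -35532), Add(4334543, -4037736)) = Mul(-704726, 296807) = -209167609882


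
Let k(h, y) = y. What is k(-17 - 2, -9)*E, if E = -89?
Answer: 801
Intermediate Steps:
k(-17 - 2, -9)*E = -9*(-89) = 801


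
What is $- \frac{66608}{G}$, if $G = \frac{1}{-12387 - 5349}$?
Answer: $1181359488$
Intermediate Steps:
$G = - \frac{1}{17736}$ ($G = \frac{1}{-12387 - 5349} = \frac{1}{-17736} = - \frac{1}{17736} \approx -5.6383 \cdot 10^{-5}$)
$- \frac{66608}{G} = - \frac{66608}{- \frac{1}{17736}} = \left(-66608\right) \left(-17736\right) = 1181359488$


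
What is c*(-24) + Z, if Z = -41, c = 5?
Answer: -161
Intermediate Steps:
c*(-24) + Z = 5*(-24) - 41 = -120 - 41 = -161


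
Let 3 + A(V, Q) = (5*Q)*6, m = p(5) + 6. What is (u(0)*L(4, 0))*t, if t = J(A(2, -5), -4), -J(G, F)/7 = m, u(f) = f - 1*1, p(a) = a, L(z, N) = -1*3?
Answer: -231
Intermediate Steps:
L(z, N) = -3
u(f) = -1 + f (u(f) = f - 1 = -1 + f)
m = 11 (m = 5 + 6 = 11)
A(V, Q) = -3 + 30*Q (A(V, Q) = -3 + (5*Q)*6 = -3 + 30*Q)
J(G, F) = -77 (J(G, F) = -7*11 = -77)
t = -77
(u(0)*L(4, 0))*t = ((-1 + 0)*(-3))*(-77) = -1*(-3)*(-77) = 3*(-77) = -231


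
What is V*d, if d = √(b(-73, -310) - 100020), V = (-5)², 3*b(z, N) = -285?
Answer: 25*I*√100115 ≈ 7910.2*I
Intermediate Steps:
b(z, N) = -95 (b(z, N) = (⅓)*(-285) = -95)
V = 25
d = I*√100115 (d = √(-95 - 100020) = √(-100115) = I*√100115 ≈ 316.41*I)
V*d = 25*(I*√100115) = 25*I*√100115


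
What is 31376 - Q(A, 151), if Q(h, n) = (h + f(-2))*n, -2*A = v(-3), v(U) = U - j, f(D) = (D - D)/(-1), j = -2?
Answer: 62601/2 ≈ 31301.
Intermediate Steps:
f(D) = 0 (f(D) = 0*(-1) = 0)
v(U) = 2 + U (v(U) = U - 1*(-2) = U + 2 = 2 + U)
A = ½ (A = -(2 - 3)/2 = -½*(-1) = ½ ≈ 0.50000)
Q(h, n) = h*n (Q(h, n) = (h + 0)*n = h*n)
31376 - Q(A, 151) = 31376 - 151/2 = 62601/2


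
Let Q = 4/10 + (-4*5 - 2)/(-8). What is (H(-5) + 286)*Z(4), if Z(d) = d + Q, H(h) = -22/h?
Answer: 51909/25 ≈ 2076.4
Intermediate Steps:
Q = 63/20 (Q = 4*(1/10) + (-20 - 2)*(-1/8) = 2/5 - 22*(-1/8) = 2/5 + 11/4 = 63/20 ≈ 3.1500)
Z(d) = 63/20 + d (Z(d) = d + 63/20 = 63/20 + d)
(H(-5) + 286)*Z(4) = (-22/(-5) + 286)*(63/20 + 4) = (-22*(-1/5) + 286)*(143/20) = (22/5 + 286)*(143/20) = (1452/5)*(143/20) = 51909/25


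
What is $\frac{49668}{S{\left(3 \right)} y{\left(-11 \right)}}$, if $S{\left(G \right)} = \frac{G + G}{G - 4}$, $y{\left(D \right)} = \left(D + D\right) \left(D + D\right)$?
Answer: $- \frac{4139}{242} \approx -17.103$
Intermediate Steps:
$y{\left(D \right)} = 4 D^{2}$ ($y{\left(D \right)} = 2 D 2 D = 4 D^{2}$)
$S{\left(G \right)} = \frac{2 G}{-4 + G}$
$\frac{49668}{S{\left(3 \right)} y{\left(-11 \right)}} = \frac{49668}{2 \cdot 3 \frac{1}{-4 + 3} \cdot 4 \left(-11\right)^{2}} = \frac{49668}{2 \cdot 3 \frac{1}{-1} \cdot 4 \cdot 121} = \frac{49668}{2 \cdot 3 \left(-1\right) 484} = \frac{49668}{\left(-6\right) 484} = \frac{49668}{-2904} = 49668 \left(- \frac{1}{2904}\right) = - \frac{4139}{242}$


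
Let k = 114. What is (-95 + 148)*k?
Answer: 6042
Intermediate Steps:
(-95 + 148)*k = (-95 + 148)*114 = 53*114 = 6042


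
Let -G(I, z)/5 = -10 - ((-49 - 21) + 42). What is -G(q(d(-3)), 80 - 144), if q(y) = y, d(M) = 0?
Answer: 90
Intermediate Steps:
G(I, z) = -90 (G(I, z) = -5*(-10 - ((-49 - 21) + 42)) = -5*(-10 - (-70 + 42)) = -5*(-10 - 1*(-28)) = -5*(-10 + 28) = -5*18 = -90)
-G(q(d(-3)), 80 - 144) = -1*(-90) = 90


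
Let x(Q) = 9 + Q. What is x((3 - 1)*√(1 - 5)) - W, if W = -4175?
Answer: 4184 + 4*I ≈ 4184.0 + 4.0*I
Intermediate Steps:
x((3 - 1)*√(1 - 5)) - W = (9 + (3 - 1)*√(1 - 5)) - 1*(-4175) = (9 + 2*√(-4)) + 4175 = (9 + 2*(2*I)) + 4175 = (9 + 4*I) + 4175 = 4184 + 4*I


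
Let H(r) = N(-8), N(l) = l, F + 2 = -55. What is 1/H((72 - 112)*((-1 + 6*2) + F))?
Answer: -1/8 ≈ -0.12500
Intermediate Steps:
F = -57 (F = -2 - 55 = -57)
H(r) = -8
1/H((72 - 112)*((-1 + 6*2) + F)) = 1/(-8) = -1/8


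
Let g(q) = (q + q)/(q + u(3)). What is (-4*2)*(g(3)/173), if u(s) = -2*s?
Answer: 16/173 ≈ 0.092486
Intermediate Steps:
g(q) = 2*q/(-6 + q) (g(q) = (q + q)/(q - 2*3) = (2*q)/(q - 6) = (2*q)/(-6 + q) = 2*q/(-6 + q))
(-4*2)*(g(3)/173) = (-4*2)*((2*3/(-6 + 3))/173) = -8*2*3/(-3)/173 = -8*2*3*(-⅓)/173 = -(-16)/173 = -8*(-2/173) = 16/173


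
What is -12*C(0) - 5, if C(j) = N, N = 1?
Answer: -17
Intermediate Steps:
C(j) = 1
-12*C(0) - 5 = -12*1 - 5 = -12 - 5 = -17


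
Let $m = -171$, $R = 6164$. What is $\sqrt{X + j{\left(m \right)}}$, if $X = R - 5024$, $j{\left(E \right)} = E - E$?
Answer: $2 \sqrt{285} \approx 33.764$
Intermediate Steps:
$j{\left(E \right)} = 0$
$X = 1140$ ($X = 6164 - 5024 = 1140$)
$\sqrt{X + j{\left(m \right)}} = \sqrt{1140 + 0} = \sqrt{1140} = 2 \sqrt{285}$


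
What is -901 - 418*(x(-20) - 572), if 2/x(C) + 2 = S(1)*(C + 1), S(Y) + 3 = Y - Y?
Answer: 1190899/5 ≈ 2.3818e+5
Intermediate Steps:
S(Y) = -3 (S(Y) = -3 + (Y - Y) = -3 + 0 = -3)
x(C) = 2/(-5 - 3*C) (x(C) = 2/(-2 - 3*(C + 1)) = 2/(-2 - 3*(1 + C)) = 2/(-2 + (-3 - 3*C)) = 2/(-5 - 3*C))
-901 - 418*(x(-20) - 572) = -901 - 418*(2/(-5 - 3*(-20)) - 572) = -901 - 418*(2/(-5 + 60) - 572) = -901 - 418*(2/55 - 572) = -901 - 418*(-31458/55) = -901 + 1195404/5 = 1190899/5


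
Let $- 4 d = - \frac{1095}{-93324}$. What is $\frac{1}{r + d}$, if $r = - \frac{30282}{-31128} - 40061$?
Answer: $- \frac{161388304}{6465220317873} \approx -2.4963 \cdot 10^{-5}$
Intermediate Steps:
$d = - \frac{365}{124432}$ ($d = - \frac{\left(-1095\right) \frac{1}{-93324}}{4} = - \frac{\left(-1095\right) \left(- \frac{1}{93324}\right)}{4} = \left(- \frac{1}{4}\right) \frac{365}{31108} = - \frac{365}{124432} \approx -0.0029333$)
$r = - \frac{207831421}{5188}$ ($r = \left(-30282\right) \left(- \frac{1}{31128}\right) - 40061 = \frac{5047}{5188} - 40061 = - \frac{207831421}{5188} \approx -40060.0$)
$\frac{1}{r + d} = \frac{1}{- \frac{207831421}{5188} - \frac{365}{124432}} = \frac{1}{- \frac{6465220317873}{161388304}} = - \frac{161388304}{6465220317873}$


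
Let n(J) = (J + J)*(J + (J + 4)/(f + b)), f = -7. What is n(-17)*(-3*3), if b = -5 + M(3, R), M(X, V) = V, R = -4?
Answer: -39627/8 ≈ -4953.4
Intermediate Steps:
b = -9 (b = -5 - 4 = -9)
n(J) = 2*J*(-1/4 + 15*J/16) (n(J) = (J + J)*(J + (J + 4)/(-7 - 9)) = (2*J)*(J + (4 + J)/(-16)) = (2*J)*(J + (4 + J)*(-1/16)) = (2*J)*(J + (-1/4 - J/16)) = (2*J)*(-1/4 + 15*J/16) = 2*J*(-1/4 + 15*J/16))
n(-17)*(-3*3) = ((1/8)*(-17)*(-4 + 15*(-17)))*(-3*3) = ((1/8)*(-17)*(-4 - 255))*(-9) = ((1/8)*(-17)*(-259))*(-9) = (4403/8)*(-9) = -39627/8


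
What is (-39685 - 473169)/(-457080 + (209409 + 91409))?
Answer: 11149/3397 ≈ 3.2820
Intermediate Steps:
(-39685 - 473169)/(-457080 + (209409 + 91409)) = -512854/(-457080 + 300818) = -512854/(-156262) = -512854*(-1/156262) = 11149/3397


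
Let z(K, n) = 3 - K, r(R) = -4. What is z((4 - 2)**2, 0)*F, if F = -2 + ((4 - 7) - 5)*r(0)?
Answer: -30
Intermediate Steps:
F = 30 (F = -2 + ((4 - 7) - 5)*(-4) = -2 + (-3 - 5)*(-4) = -2 - 8*(-4) = -2 + 32 = 30)
z((4 - 2)**2, 0)*F = (3 - (4 - 2)**2)*30 = (3 - 1*2**2)*30 = (3 - 1*4)*30 = (3 - 4)*30 = -1*30 = -30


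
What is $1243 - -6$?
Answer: $1249$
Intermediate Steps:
$1243 - -6 = 1243 + \left(26 - 20\right) = 1243 + 6 = 1249$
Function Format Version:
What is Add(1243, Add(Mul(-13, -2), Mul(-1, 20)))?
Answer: 1249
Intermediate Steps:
Add(1243, Add(Mul(-13, -2), Mul(-1, 20))) = Add(1243, Add(26, -20)) = Add(1243, 6) = 1249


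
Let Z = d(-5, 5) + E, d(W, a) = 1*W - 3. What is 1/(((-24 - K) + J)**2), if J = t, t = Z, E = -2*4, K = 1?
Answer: 1/1681 ≈ 0.00059488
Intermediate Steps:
d(W, a) = -3 + W (d(W, a) = W - 3 = -3 + W)
E = -8
Z = -16 (Z = (-3 - 5) - 8 = -8 - 8 = -16)
t = -16
J = -16
1/(((-24 - K) + J)**2) = 1/(((-24 - 1*1) - 16)**2) = 1/(((-24 - 1) - 16)**2) = 1/((-25 - 16)**2) = 1/((-41)**2) = 1/1681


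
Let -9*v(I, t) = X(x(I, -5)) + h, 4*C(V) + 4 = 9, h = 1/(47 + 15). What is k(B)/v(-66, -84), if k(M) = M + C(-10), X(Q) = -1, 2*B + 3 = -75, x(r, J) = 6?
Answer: -42129/122 ≈ -345.32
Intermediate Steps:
B = -39 (B = -3/2 + (½)*(-75) = -3/2 - 75/2 = -39)
h = 1/62 ≈ 0.016129
C(V) = 5/4 (C(V) = -1 + (¼)*9 = -1 + 9/4 = 5/4)
v(I, t) = 61/558 (v(I, t) = -(-1 + 1/62)/9 = -⅑*(-61/62) = 61/558)
k(M) = 5/4 + M (k(M) = M + 5/4 = 5/4 + M)
k(B)/v(-66, -84) = (5/4 - 39)/(61/558) = -151/4*558/61 = -42129/122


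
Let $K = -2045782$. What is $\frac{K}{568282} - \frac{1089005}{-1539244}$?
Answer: $- \frac{1265047864699}{437362329404} \approx -2.8924$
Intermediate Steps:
$\frac{K}{568282} - \frac{1089005}{-1539244} = - \frac{2045782}{568282} - \frac{1089005}{-1539244} = \left(-2045782\right) \frac{1}{568282} - - \frac{1089005}{1539244} = - \frac{1022891}{284141} + \frac{1089005}{1539244} = - \frac{1265047864699}{437362329404}$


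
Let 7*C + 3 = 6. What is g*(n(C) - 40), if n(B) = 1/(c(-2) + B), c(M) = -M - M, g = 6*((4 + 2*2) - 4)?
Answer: -29592/31 ≈ -954.58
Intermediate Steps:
C = 3/7 (C = -3/7 + (⅐)*6 = -3/7 + 6/7 = 3/7 ≈ 0.42857)
g = 24 (g = 6*((4 + 4) - 4) = 6*(8 - 4) = 6*4 = 24)
c(M) = -2*M
n(B) = 1/(4 + B) (n(B) = 1/(-2*(-2) + B) = 1/(4 + B))
g*(n(C) - 40) = 24*(1/(4 + 3/7) - 40) = 24*(1/(31/7) - 40) = 24*(7/31 - 40) = 24*(-1233/31) = -29592/31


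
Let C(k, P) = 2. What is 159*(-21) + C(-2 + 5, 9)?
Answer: -3337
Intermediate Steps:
159*(-21) + C(-2 + 5, 9) = 159*(-21) + 2 = -3339 + 2 = -3337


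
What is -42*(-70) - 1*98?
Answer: 2842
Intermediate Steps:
-42*(-70) - 1*98 = 2940 - 98 = 2842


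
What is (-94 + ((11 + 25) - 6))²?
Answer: 4096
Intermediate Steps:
(-94 + ((11 + 25) - 6))² = (-94 + (36 - 6))² = (-94 + 30)² = (-64)² = 4096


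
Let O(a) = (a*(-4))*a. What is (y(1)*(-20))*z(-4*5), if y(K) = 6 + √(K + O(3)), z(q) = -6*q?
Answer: -14400 - 2400*I*√35 ≈ -14400.0 - 14199.0*I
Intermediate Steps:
O(a) = -4*a² (O(a) = (-4*a)*a = -4*a²)
y(K) = 6 + √(-36 + K) (y(K) = 6 + √(K - 4*3²) = 6 + √(K - 4*9) = 6 + √(K - 36) = 6 + √(-36 + K))
(y(1)*(-20))*z(-4*5) = ((6 + √(-36 + 1))*(-20))*(-(-24)*5) = ((6 + √(-35))*(-20))*(-6*(-20)) = ((6 + I*√35)*(-20))*120 = (-120 - 20*I*√35)*120 = -14400 - 2400*I*√35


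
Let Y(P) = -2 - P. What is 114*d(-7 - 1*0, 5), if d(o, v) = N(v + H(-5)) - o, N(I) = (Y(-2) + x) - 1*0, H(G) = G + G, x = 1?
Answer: 912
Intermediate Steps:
H(G) = 2*G
N(I) = 1 (N(I) = ((-2 - 1*(-2)) + 1) - 1*0 = ((-2 + 2) + 1) + 0 = (0 + 1) + 0 = 1 + 0 = 1)
d(o, v) = 1 - o
114*d(-7 - 1*0, 5) = 114*(1 - (-7 - 1*0)) = 114*(1 - (-7 + 0)) = 114*(1 - 1*(-7)) = 114*(1 + 7) = 114*8 = 912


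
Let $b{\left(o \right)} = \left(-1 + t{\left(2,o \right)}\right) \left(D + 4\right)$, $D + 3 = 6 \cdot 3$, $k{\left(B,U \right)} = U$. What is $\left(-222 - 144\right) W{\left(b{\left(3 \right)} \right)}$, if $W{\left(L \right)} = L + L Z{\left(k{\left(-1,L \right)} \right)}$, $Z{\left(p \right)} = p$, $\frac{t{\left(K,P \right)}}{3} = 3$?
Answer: $-8511696$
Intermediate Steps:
$t{\left(K,P \right)} = 9$ ($t{\left(K,P \right)} = 3 \cdot 3 = 9$)
$D = 15$ ($D = -3 + 6 \cdot 3 = -3 + 18 = 15$)
$b{\left(o \right)} = 152$ ($b{\left(o \right)} = \left(-1 + 9\right) \left(15 + 4\right) = 8 \cdot 19 = 152$)
$W{\left(L \right)} = L + L^{2}$ ($W{\left(L \right)} = L + L L = L + L^{2}$)
$\left(-222 - 144\right) W{\left(b{\left(3 \right)} \right)} = \left(-222 - 144\right) 152 \left(1 + 152\right) = - 366 \cdot 152 \cdot 153 = \left(-366\right) 23256 = -8511696$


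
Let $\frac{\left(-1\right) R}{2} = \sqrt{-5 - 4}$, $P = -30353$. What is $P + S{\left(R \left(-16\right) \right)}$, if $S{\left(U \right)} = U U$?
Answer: $-39569$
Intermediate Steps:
$R = - 6 i$ ($R = - 2 \sqrt{-5 - 4} = - 2 \sqrt{-9} = - 2 \cdot 3 i = - 6 i \approx - 6.0 i$)
$S{\left(U \right)} = U^{2}$
$P + S{\left(R \left(-16\right) \right)} = -30353 + \left(- 6 i \left(-16\right)\right)^{2} = -30353 + \left(96 i\right)^{2} = -30353 - 9216 = -39569$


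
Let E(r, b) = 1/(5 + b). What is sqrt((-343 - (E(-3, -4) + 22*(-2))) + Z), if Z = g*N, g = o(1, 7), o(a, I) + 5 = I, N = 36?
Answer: 2*I*sqrt(57) ≈ 15.1*I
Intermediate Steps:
o(a, I) = -5 + I
g = 2 (g = -5 + 7 = 2)
Z = 72 (Z = 2*36 = 72)
sqrt((-343 - (E(-3, -4) + 22*(-2))) + Z) = sqrt((-343 - (1/(5 - 4) + 22*(-2))) + 72) = sqrt((-343 - (1/1 - 44)) + 72) = sqrt((-343 - (1 - 44)) + 72) = sqrt((-343 - 1*(-43)) + 72) = sqrt((-343 + 43) + 72) = sqrt(-300 + 72) = sqrt(-228) = 2*I*sqrt(57)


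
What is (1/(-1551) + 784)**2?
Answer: 1478614656289/2405601 ≈ 6.1466e+5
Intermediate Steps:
(1/(-1551) + 784)**2 = (-1/1551 + 784)**2 = (1215983/1551)**2 = 1478614656289/2405601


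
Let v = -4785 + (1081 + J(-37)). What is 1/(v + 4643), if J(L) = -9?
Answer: 1/930 ≈ 0.0010753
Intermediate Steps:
v = -3713 (v = -4785 + (1081 - 9) = -4785 + 1072 = -3713)
1/(v + 4643) = 1/(-3713 + 4643) = 1/930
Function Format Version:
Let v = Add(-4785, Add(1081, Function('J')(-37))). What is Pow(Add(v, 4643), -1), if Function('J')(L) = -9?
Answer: Rational(1, 930) ≈ 0.0010753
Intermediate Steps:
v = -3713 (v = Add(-4785, Add(1081, -9)) = Add(-4785, 1072) = -3713)
Pow(Add(v, 4643), -1) = Pow(Add(-3713, 4643), -1) = Pow(930, -1) = Rational(1, 930)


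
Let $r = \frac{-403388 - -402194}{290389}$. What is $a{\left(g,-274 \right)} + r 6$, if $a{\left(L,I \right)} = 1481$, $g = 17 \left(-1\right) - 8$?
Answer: $\frac{430058945}{290389} \approx 1481.0$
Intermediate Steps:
$r = - \frac{1194}{290389}$ ($r = \left(-403388 + 402194\right) \frac{1}{290389} = \left(-1194\right) \frac{1}{290389} = - \frac{1194}{290389} \approx -0.0041117$)
$g = -25$ ($g = -17 - 8 = -25$)
$a{\left(g,-274 \right)} + r 6 = 1481 - \frac{7164}{290389} = \frac{430058945}{290389}$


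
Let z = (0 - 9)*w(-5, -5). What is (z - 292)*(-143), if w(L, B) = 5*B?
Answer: 9581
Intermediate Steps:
z = 225 (z = (0 - 9)*(5*(-5)) = -9*(-25) = 225)
(z - 292)*(-143) = (225 - 292)*(-143) = -67*(-143) = 9581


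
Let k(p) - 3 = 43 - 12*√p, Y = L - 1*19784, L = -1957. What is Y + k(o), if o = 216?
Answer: -21695 - 72*√6 ≈ -21871.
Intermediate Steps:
Y = -21741 (Y = -1957 - 1*19784 = -1957 - 19784 = -21741)
k(p) = 46 - 12*√p (k(p) = 3 + (43 - 12*√p) = 46 - 12*√p)
Y + k(o) = -21741 + (46 - 72*√6) = -21695 - 72*√6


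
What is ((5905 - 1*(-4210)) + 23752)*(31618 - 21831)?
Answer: 331456329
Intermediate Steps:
((5905 - 1*(-4210)) + 23752)*(31618 - 21831) = ((5905 + 4210) + 23752)*9787 = (10115 + 23752)*9787 = 33867*9787 = 331456329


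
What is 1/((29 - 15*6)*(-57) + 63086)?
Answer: 1/66563 ≈ 1.5023e-5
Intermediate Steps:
1/((29 - 15*6)*(-57) + 63086) = 1/((29 - 90)*(-57) + 63086) = 1/(-61*(-57) + 63086) = 1/(3477 + 63086) = 1/66563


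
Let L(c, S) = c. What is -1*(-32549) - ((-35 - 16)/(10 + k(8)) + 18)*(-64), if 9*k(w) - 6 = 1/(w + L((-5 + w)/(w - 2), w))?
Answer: 27284021/817 ≈ 33395.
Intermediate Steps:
k(w) = ⅔ + 1/(9*(w + (-5 + w)/(-2 + w))) (k(w) = ⅔ + 1/(9*(w + (-5 + w)/(w - 2))) = ⅔ + 1/(9*(w + (-5 + w)/(-2 + w))))
-1*(-32549) - ((-35 - 16)/(10 + k(8)) + 18)*(-64) = -1*(-32549) - ((-35 - 16)/(10 + (-32 - 5*8 + 6*8²)/(9*(-5 + 8² - 1*8))) + 18)*(-64) = 32549 - (-51/(10 + (-32 - 40 + 6*64)/(9*(-5 + 64 - 8))) + 18)*(-64) = 32549 - (-51/(10 + (⅑)*(-32 - 40 + 384)/51) + 18)*(-64) = 32549 - (-51/(10 + (⅑)*(1/51)*312) + 18)*(-64) = 32549 - (-51/(10 + 104/153) + 18)*(-64) = 32549 - (-51/1634/153 + 18)*(-64) = 32549 - (-51*153/1634 + 18)*(-64) = 32549 - (-7803/1634 + 18)*(-64) = 32549 - 21609*(-64)/1634 = 32549 - 1*(-691488/817) = 32549 + 691488/817 = 27284021/817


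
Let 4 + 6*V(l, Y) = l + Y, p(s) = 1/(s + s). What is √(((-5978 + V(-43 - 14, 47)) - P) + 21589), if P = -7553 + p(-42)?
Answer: √4539689/14 ≈ 152.19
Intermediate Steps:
p(s) = 1/(2*s)
V(l, Y) = -⅔ + Y/6 + l/6 (V(l, Y) = -⅔ + (l + Y)/6 = -⅔ + (Y + l)/6 = -⅔ + (Y/6 + l/6) = -⅔ + Y/6 + l/6)
P = -634453/84 (P = -7553 + (½)/(-42) = -7553 + (½)*(-1/42) = -7553 - 1/84 = -634453/84 ≈ -7553.0)
√(((-5978 + V(-43 - 14, 47)) - P) + 21589) = √(((-5978 + (-⅔ + (⅙)*47 + (-43 - 14)/6)) - 1*(-634453/84)) + 21589) = √(((-5978 + (-⅔ + 47/6 + (⅙)*(-57))) + 634453/84) + 21589) = √(((-5978 + (-⅔ + 47/6 - 19/2)) + 634453/84) + 21589) = √(((-5978 - 7/3) + 634453/84) + 21589) = √((-17941/3 + 634453/84) + 21589) = √(44035/28 + 21589) = √(648527/28) = √4539689/14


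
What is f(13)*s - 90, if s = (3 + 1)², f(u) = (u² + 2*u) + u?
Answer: 3238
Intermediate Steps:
f(u) = u² + 3*u
s = 16 (s = 4² = 16)
f(13)*s - 90 = (13*(3 + 13))*16 - 90 = (13*16)*16 - 90 = 208*16 - 90 = 3328 - 90 = 3238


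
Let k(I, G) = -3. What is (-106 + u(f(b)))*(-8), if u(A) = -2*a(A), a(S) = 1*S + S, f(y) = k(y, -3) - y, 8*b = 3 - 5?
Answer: 760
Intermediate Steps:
b = -¼ (b = (3 - 5)/8 = (⅛)*(-2) = -¼ ≈ -0.25000)
f(y) = -3 - y
a(S) = 2*S (a(S) = S + S = 2*S)
u(A) = -4*A
(-106 + u(f(b)))*(-8) = (-106 - 4*(-3 - 1*(-¼)))*(-8) = (-106 - 4*(-3 + ¼))*(-8) = (-106 - 4*(-11/4))*(-8) = (-106 + 11)*(-8) = -95*(-8) = 760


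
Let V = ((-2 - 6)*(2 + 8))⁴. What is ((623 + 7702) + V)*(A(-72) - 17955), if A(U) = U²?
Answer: -523206478575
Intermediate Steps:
V = 40960000 (V = (-8*10)⁴ = (-80)⁴ = 40960000)
((623 + 7702) + V)*(A(-72) - 17955) = ((623 + 7702) + 40960000)*((-72)² - 17955) = (8325 + 40960000)*(5184 - 17955) = 40968325*(-12771) = -523206478575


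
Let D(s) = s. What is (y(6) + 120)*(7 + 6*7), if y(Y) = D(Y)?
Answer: 6174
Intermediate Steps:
y(Y) = Y
(y(6) + 120)*(7 + 6*7) = (6 + 120)*(7 + 6*7) = 126*(7 + 42) = 126*49 = 6174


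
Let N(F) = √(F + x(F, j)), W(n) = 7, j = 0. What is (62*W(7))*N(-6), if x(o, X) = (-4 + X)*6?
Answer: 434*I*√30 ≈ 2377.1*I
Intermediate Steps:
x(o, X) = -24 + 6*X
N(F) = √(-24 + F) (N(F) = √(F + (-24 + 6*0)) = √(F + (-24 + 0)) = √(F - 24) = √(-24 + F))
(62*W(7))*N(-6) = (62*7)*√(-24 - 6) = 434*√(-30) = 434*(I*√30) = 434*I*√30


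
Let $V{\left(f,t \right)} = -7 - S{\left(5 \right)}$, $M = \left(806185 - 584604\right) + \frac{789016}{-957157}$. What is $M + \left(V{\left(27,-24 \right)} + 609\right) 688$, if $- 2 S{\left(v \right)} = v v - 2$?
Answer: $\frac{616091500017}{957157} \approx 6.4367 \cdot 10^{5}$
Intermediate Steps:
$M = \frac{212087016201}{957157}$ ($M = 221581 + 789016 \left(- \frac{1}{957157}\right) = 221581 - \frac{789016}{957157} = \frac{212087016201}{957157} \approx 2.2158 \cdot 10^{5}$)
$S{\left(v \right)} = 1 - \frac{v^{2}}{2}$ ($S{\left(v \right)} = - \frac{v v - 2}{2} = - \frac{v^{2} - 2}{2} = - \frac{-2 + v^{2}}{2} = 1 - \frac{v^{2}}{2}$)
$V{\left(f,t \right)} = \frac{9}{2}$ ($V{\left(f,t \right)} = -7 - \left(1 - \frac{5^{2}}{2}\right) = -7 - \left(1 - \frac{25}{2}\right) = -7 - - \frac{23}{2} = -7 + \frac{23}{2} = \frac{9}{2}$)
$M + \left(V{\left(27,-24 \right)} + 609\right) 688 = \frac{212087016201}{957157} + \left(\frac{9}{2} + 609\right) 688 = \frac{212087016201}{957157} + \frac{1227}{2} \cdot 688 = \frac{212087016201}{957157} + 422088 = \frac{616091500017}{957157}$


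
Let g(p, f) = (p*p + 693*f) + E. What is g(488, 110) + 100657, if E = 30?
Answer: 415061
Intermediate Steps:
g(p, f) = 30 + p² + 693*f (g(p, f) = (p*p + 693*f) + 30 = (p² + 693*f) + 30 = 30 + p² + 693*f)
g(488, 110) + 100657 = (30 + 488² + 693*110) + 100657 = (30 + 238144 + 76230) + 100657 = 314404 + 100657 = 415061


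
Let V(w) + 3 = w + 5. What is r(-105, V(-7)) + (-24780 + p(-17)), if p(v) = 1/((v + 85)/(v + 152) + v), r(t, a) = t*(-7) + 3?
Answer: -53541669/2227 ≈ -24042.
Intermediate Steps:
V(w) = 2 + w (V(w) = -3 + (w + 5) = -3 + (5 + w) = 2 + w)
r(t, a) = 3 - 7*t (r(t, a) = -7*t + 3 = 3 - 7*t)
p(v) = 1/(v + (85 + v)/(152 + v)) (p(v) = 1/((85 + v)/(152 + v) + v) = 1/(v + (85 + v)/(152 + v)))
r(-105, V(-7)) + (-24780 + p(-17)) = (3 - 7*(-105)) + (-24780 + (152 - 17)/(85 + (-17)² + 153*(-17))) = (3 + 735) + (-24780 + 135/(85 + 289 - 2601)) = 738 + (-24780 + 135/(-2227)) = 738 + (-24780 - 1/2227*135) = 738 + (-24780 - 135/2227) = 738 - 55185195/2227 = -53541669/2227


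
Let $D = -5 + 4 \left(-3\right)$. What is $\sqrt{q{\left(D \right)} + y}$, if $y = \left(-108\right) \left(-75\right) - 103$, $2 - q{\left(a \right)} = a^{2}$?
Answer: $\sqrt{7710} \approx 87.807$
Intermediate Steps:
$D = -17$ ($D = -5 - 12 = -17$)
$q{\left(a \right)} = 2 - a^{2}$
$y = 7997$ ($y = 8100 - 103 = 7997$)
$\sqrt{q{\left(D \right)} + y} = \sqrt{\left(2 - \left(-17\right)^{2}\right) + 7997} = \sqrt{\left(2 - 289\right) + 7997} = \sqrt{-287 + 7997} = \sqrt{7710}$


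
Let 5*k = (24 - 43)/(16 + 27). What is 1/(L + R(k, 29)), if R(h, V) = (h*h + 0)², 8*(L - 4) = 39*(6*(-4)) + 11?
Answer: -17094005000/1908117265557 ≈ -0.0089586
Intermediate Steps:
L = -893/8 (L = 4 + (39*(6*(-4)) + 11)/8 = 4 + (39*(-24) + 11)/8 = 4 + (-936 + 11)/8 = 4 + (⅛)*(-925) = 4 - 925/8 = -893/8 ≈ -111.63)
k = -19/215 (k = ((24 - 43)/(16 + 27))/5 = (-19/43)/5 = (-19*1/43)/5 = (⅕)*(-19/43) = -19/215 ≈ -0.088372)
R(h, V) = h⁴ (R(h, V) = (h² + 0)² = (h²)² = h⁴)
1/(L + R(k, 29)) = 1/(-893/8 + (-19/215)⁴) = 1/(-893/8 + 130321/2136750625) = 1/(-1908117265557/17094005000) = -17094005000/1908117265557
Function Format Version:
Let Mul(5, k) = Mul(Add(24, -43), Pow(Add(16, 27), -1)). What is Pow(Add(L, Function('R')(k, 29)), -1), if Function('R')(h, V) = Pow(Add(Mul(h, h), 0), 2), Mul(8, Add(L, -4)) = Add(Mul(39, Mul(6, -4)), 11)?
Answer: Rational(-17094005000, 1908117265557) ≈ -0.0089586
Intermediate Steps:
L = Rational(-893, 8) (L = Add(4, Mul(Rational(1, 8), Add(Mul(39, Mul(6, -4)), 11))) = Add(4, Mul(Rational(1, 8), Add(Mul(39, -24), 11))) = Add(4, Mul(Rational(1, 8), Add(-936, 11))) = Add(4, Mul(Rational(1, 8), -925)) = Add(4, Rational(-925, 8)) = Rational(-893, 8) ≈ -111.63)
k = Rational(-19, 215) (k = Mul(Rational(1, 5), Mul(Add(24, -43), Pow(Add(16, 27), -1))) = Mul(Rational(1, 5), Mul(-19, Pow(43, -1))) = Mul(Rational(1, 5), Mul(-19, Rational(1, 43))) = Mul(Rational(1, 5), Rational(-19, 43)) = Rational(-19, 215) ≈ -0.088372)
Function('R')(h, V) = Pow(h, 4) (Function('R')(h, V) = Pow(Add(Pow(h, 2), 0), 2) = Pow(Pow(h, 2), 2) = Pow(h, 4))
Pow(Add(L, Function('R')(k, 29)), -1) = Pow(Add(Rational(-893, 8), Pow(Rational(-19, 215), 4)), -1) = Pow(Add(Rational(-893, 8), Rational(130321, 2136750625)), -1) = Pow(Rational(-1908117265557, 17094005000), -1) = Rational(-17094005000, 1908117265557)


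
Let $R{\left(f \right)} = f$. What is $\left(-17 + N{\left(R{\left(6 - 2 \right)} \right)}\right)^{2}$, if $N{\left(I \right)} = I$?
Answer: $169$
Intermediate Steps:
$\left(-17 + N{\left(R{\left(6 - 2 \right)} \right)}\right)^{2} = \left(-17 + \left(6 - 2\right)\right)^{2} = \left(-17 + 4\right)^{2} = \left(-13\right)^{2} = 169$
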